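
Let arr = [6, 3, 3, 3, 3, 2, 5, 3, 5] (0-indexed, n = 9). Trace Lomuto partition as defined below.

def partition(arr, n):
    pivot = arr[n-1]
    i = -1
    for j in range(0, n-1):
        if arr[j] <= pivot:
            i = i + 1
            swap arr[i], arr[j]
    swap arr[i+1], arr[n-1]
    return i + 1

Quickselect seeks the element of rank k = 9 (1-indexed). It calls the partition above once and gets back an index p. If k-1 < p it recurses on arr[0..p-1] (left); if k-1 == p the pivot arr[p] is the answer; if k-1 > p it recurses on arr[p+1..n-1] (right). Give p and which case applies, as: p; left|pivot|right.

pivot = arr[8] = 5; i = -1
j=0: arr[0]=6 > 5 → no swap
j=1: arr[1]=3 ≤ 5 → i=0, swap arr[0],arr[1] → [3, 6, 3, 3, 3, 2, 5, 3, 5]
j=2: arr[2]=3 ≤ 5 → i=1, swap arr[1],arr[2] → [3, 3, 6, 3, 3, 2, 5, 3, 5]
j=3: arr[3]=3 ≤ 5 → i=2, swap arr[2],arr[3] → [3, 3, 3, 6, 3, 2, 5, 3, 5]
j=4: arr[4]=3 ≤ 5 → i=3, swap arr[3],arr[4] → [3, 3, 3, 3, 6, 2, 5, 3, 5]
j=5: arr[5]=2 ≤ 5 → i=4, swap arr[4],arr[5] → [3, 3, 3, 3, 2, 6, 5, 3, 5]
j=6: arr[6]=5 ≤ 5 → i=5, swap arr[5],arr[6] → [3, 3, 3, 3, 2, 5, 6, 3, 5]
j=7: arr[7]=3 ≤ 5 → i=6, swap arr[6],arr[7] → [3, 3, 3, 3, 2, 5, 3, 6, 5]
final swap arr[7],arr[8] → [3, 3, 3, 3, 2, 5, 3, 5, 6]; return 7
p = 7; k-1 = 8 > 7 ⇒ right

7; right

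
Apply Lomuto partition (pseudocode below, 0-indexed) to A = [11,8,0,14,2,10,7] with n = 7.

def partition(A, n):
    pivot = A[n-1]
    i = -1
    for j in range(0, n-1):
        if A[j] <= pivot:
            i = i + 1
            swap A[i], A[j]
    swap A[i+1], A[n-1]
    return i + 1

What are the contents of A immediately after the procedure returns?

pivot = A[6] = 7; i = -1
j=0: A[0]=11 > 7 → no swap
j=1: A[1]=8 > 7 → no swap
j=2: A[2]=0 ≤ 7 → i=0, swap A[0],A[2] → [0,8,11,14,2,10,7]
j=3: A[3]=14 > 7 → no swap
j=4: A[4]=2 ≤ 7 → i=1, swap A[1],A[4] → [0,2,11,14,8,10,7]
j=5: A[5]=10 > 7 → no swap
final swap A[2],A[6] → [0,2,7,14,8,10,11]; return 2

[0,2,7,14,8,10,11]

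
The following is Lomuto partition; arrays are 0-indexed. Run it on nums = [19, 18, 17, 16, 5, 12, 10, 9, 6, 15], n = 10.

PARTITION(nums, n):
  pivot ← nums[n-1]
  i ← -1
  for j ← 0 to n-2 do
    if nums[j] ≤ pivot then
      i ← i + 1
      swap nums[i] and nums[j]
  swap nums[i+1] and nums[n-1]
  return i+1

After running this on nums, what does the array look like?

pivot=15, i=-1
j=0: 19>15, skip
j=1: 18>15, skip
j=2: 17>15, skip
j=3: 16>15, skip
j=4: 5≤15, i=0, swap(0,4) ⇒ [5, 18, 17, 16, 19, 12, 10, 9, 6, 15]
j=5: 12≤15, i=1, swap(1,5) ⇒ [5, 12, 17, 16, 19, 18, 10, 9, 6, 15]
j=6: 10≤15, i=2, swap(2,6) ⇒ [5, 12, 10, 16, 19, 18, 17, 9, 6, 15]
j=7: 9≤15, i=3, swap(3,7) ⇒ [5, 12, 10, 9, 19, 18, 17, 16, 6, 15]
j=8: 6≤15, i=4, swap(4,8) ⇒ [5, 12, 10, 9, 6, 18, 17, 16, 19, 15]
swap(5,9) ⇒ [5, 12, 10, 9, 6, 15, 17, 16, 19, 18]; return 5

[5, 12, 10, 9, 6, 15, 17, 16, 19, 18]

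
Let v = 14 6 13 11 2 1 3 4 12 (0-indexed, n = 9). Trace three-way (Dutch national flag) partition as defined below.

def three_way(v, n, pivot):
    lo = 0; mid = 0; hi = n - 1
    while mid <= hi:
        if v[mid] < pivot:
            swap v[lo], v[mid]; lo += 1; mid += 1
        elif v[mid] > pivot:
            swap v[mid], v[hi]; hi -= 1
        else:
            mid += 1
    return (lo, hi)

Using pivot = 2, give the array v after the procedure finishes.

1 2 11 13 6 3 4 12 14

lo=0 mid=0 hi=8
14>2: swap(0,8), hi=7 ⇒ 12 6 13 11 2 1 3 4 14
12>2: swap(0,7), hi=6 ⇒ 4 6 13 11 2 1 3 12 14
4>2: swap(0,6), hi=5 ⇒ 3 6 13 11 2 1 4 12 14
3>2: swap(0,5), hi=4 ⇒ 1 6 13 11 2 3 4 12 14
1<2: swap(0,0), lo=1 mid=1 ⇒ 1 6 13 11 2 3 4 12 14
6>2: swap(1,4), hi=3 ⇒ 1 2 13 11 6 3 4 12 14
2=2: mid=2
13>2: swap(2,3), hi=2 ⇒ 1 2 11 13 6 3 4 12 14
11>2: swap(2,2), hi=1 ⇒ 1 2 11 13 6 3 4 12 14
done. lo=1 hi=1; v=1 2 11 13 6 3 4 12 14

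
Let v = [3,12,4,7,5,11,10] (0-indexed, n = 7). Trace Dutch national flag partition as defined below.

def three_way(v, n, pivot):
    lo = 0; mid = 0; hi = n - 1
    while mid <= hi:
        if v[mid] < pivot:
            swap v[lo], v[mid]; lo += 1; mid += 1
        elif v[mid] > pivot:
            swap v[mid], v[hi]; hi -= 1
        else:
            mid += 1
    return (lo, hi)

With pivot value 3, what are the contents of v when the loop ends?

pivot = 3; lo=0, mid=0, hi=6
v[mid]=3=3: mid=1
v[mid]=12>3: swap v[1],v[6]; hi=5 → [3,10,4,7,5,11,12]
v[mid]=10>3: swap v[1],v[5]; hi=4 → [3,11,4,7,5,10,12]
v[mid]=11>3: swap v[1],v[4]; hi=3 → [3,5,4,7,11,10,12]
v[mid]=5>3: swap v[1],v[3]; hi=2 → [3,7,4,5,11,10,12]
v[mid]=7>3: swap v[1],v[2]; hi=1 → [3,4,7,5,11,10,12]
v[mid]=4>3: swap v[1],v[1]; hi=0 → [3,4,7,5,11,10,12]
end: lo=0, hi=0; v = [3,4,7,5,11,10,12]

[3,4,7,5,11,10,12]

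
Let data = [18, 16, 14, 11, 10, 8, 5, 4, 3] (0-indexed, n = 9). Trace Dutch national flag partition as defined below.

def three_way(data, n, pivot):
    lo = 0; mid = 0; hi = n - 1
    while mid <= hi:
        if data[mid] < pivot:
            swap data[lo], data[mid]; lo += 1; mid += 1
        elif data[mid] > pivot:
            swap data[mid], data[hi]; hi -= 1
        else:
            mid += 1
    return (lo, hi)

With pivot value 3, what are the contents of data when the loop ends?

[3, 14, 11, 10, 8, 5, 4, 16, 18]

lo=0 mid=0 hi=8
18>3: swap(0,8), hi=7 ⇒ [3, 16, 14, 11, 10, 8, 5, 4, 18]
3=3: mid=1
16>3: swap(1,7), hi=6 ⇒ [3, 4, 14, 11, 10, 8, 5, 16, 18]
4>3: swap(1,6), hi=5 ⇒ [3, 5, 14, 11, 10, 8, 4, 16, 18]
5>3: swap(1,5), hi=4 ⇒ [3, 8, 14, 11, 10, 5, 4, 16, 18]
8>3: swap(1,4), hi=3 ⇒ [3, 10, 14, 11, 8, 5, 4, 16, 18]
10>3: swap(1,3), hi=2 ⇒ [3, 11, 14, 10, 8, 5, 4, 16, 18]
11>3: swap(1,2), hi=1 ⇒ [3, 14, 11, 10, 8, 5, 4, 16, 18]
14>3: swap(1,1), hi=0 ⇒ [3, 14, 11, 10, 8, 5, 4, 16, 18]
done. lo=0 hi=0; data=[3, 14, 11, 10, 8, 5, 4, 16, 18]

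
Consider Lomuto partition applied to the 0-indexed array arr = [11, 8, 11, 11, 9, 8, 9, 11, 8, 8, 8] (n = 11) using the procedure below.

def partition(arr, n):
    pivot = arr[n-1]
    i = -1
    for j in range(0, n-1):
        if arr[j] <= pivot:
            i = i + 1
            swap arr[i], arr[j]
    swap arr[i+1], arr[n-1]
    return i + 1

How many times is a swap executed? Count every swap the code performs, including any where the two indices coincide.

5

pivot=8, i=-1
j=0: 11>8, skip
j=1: 8≤8, i=0, swap(0,1) ⇒ [8, 11, 11, 11, 9, 8, 9, 11, 8, 8, 8]
j=2: 11>8, skip
j=3: 11>8, skip
j=4: 9>8, skip
j=5: 8≤8, i=1, swap(1,5) ⇒ [8, 8, 11, 11, 9, 11, 9, 11, 8, 8, 8]
j=6: 9>8, skip
j=7: 11>8, skip
j=8: 8≤8, i=2, swap(2,8) ⇒ [8, 8, 8, 11, 9, 11, 9, 11, 11, 8, 8]
j=9: 8≤8, i=3, swap(3,9) ⇒ [8, 8, 8, 8, 9, 11, 9, 11, 11, 11, 8]
swap(4,10) ⇒ [8, 8, 8, 8, 8, 11, 9, 11, 11, 11, 9]; return 4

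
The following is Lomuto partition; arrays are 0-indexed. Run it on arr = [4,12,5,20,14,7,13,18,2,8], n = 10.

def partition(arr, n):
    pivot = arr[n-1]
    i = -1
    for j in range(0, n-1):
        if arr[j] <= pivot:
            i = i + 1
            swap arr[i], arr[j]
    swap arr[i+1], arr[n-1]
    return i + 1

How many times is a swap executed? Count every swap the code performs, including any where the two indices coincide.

5

pivot = arr[9] = 8; i = -1
j=0: arr[0]=4 ≤ 8 → i=0, swap arr[0],arr[0] (no change) → [4,12,5,20,14,7,13,18,2,8]
j=1: arr[1]=12 > 8 → no swap
j=2: arr[2]=5 ≤ 8 → i=1, swap arr[1],arr[2] → [4,5,12,20,14,7,13,18,2,8]
j=3: arr[3]=20 > 8 → no swap
j=4: arr[4]=14 > 8 → no swap
j=5: arr[5]=7 ≤ 8 → i=2, swap arr[2],arr[5] → [4,5,7,20,14,12,13,18,2,8]
j=6: arr[6]=13 > 8 → no swap
j=7: arr[7]=18 > 8 → no swap
j=8: arr[8]=2 ≤ 8 → i=3, swap arr[3],arr[8] → [4,5,7,2,14,12,13,18,20,8]
final swap arr[4],arr[9] → [4,5,7,2,8,12,13,18,20,14]; return 4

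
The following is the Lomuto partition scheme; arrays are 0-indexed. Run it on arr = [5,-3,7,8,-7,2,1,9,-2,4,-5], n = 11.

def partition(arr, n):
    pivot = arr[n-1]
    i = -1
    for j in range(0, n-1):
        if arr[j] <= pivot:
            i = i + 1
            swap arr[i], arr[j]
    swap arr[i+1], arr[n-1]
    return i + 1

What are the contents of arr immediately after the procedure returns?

[-7,-5,7,8,5,2,1,9,-2,4,-3]

pivot=-5, i=-1
j=0: 5>-5, skip
j=1: -3>-5, skip
j=2: 7>-5, skip
j=3: 8>-5, skip
j=4: -7≤-5, i=0, swap(0,4) ⇒ [-7,-3,7,8,5,2,1,9,-2,4,-5]
j=5: 2>-5, skip
j=6: 1>-5, skip
j=7: 9>-5, skip
j=8: -2>-5, skip
j=9: 4>-5, skip
swap(1,10) ⇒ [-7,-5,7,8,5,2,1,9,-2,4,-3]; return 1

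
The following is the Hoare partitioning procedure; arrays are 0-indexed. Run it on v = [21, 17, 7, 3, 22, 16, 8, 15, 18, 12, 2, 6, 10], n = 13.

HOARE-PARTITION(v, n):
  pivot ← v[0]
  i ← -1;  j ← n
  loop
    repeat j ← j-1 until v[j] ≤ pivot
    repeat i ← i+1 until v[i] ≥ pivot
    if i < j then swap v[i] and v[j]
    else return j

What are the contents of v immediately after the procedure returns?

pivot = v[0] = 21; i = -1, j = 13
j→12 (v[12]=10≤21), i→0 (v[0]=21≥21); i<j, swap → [10, 17, 7, 3, 22, 16, 8, 15, 18, 12, 2, 6, 21]
j→11 (v[11]=6≤21), i→4 (v[4]=22≥21); i<j, swap → [10, 17, 7, 3, 6, 16, 8, 15, 18, 12, 2, 22, 21]
j→10, i→11; i≥j, return j=10. v = [10, 17, 7, 3, 6, 16, 8, 15, 18, 12, 2, 22, 21]

[10, 17, 7, 3, 6, 16, 8, 15, 18, 12, 2, 22, 21]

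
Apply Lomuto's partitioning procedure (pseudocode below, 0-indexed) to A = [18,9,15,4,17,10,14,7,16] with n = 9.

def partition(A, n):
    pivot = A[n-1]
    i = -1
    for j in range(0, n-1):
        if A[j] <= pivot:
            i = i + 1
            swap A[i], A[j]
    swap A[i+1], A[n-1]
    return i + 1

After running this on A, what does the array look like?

[9,15,4,10,14,7,16,18,17]

pivot=16, i=-1
j=0: 18>16, skip
j=1: 9≤16, i=0, swap(0,1) ⇒ [9,18,15,4,17,10,14,7,16]
j=2: 15≤16, i=1, swap(1,2) ⇒ [9,15,18,4,17,10,14,7,16]
j=3: 4≤16, i=2, swap(2,3) ⇒ [9,15,4,18,17,10,14,7,16]
j=4: 17>16, skip
j=5: 10≤16, i=3, swap(3,5) ⇒ [9,15,4,10,17,18,14,7,16]
j=6: 14≤16, i=4, swap(4,6) ⇒ [9,15,4,10,14,18,17,7,16]
j=7: 7≤16, i=5, swap(5,7) ⇒ [9,15,4,10,14,7,17,18,16]
swap(6,8) ⇒ [9,15,4,10,14,7,16,18,17]; return 6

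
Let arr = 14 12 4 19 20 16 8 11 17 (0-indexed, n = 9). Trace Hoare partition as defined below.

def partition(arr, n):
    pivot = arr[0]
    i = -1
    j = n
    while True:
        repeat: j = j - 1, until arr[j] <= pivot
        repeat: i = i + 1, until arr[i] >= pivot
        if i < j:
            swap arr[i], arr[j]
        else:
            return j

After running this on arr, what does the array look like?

11 12 4 8 20 16 19 14 17

pivot = arr[0] = 14; i = -1, j = 9
j→7 (arr[7]=11≤14), i→0 (arr[0]=14≥14); i<j, swap → 11 12 4 19 20 16 8 14 17
j→6 (arr[6]=8≤14), i→3 (arr[3]=19≥14); i<j, swap → 11 12 4 8 20 16 19 14 17
j→3, i→4; i≥j, return j=3. arr = 11 12 4 8 20 16 19 14 17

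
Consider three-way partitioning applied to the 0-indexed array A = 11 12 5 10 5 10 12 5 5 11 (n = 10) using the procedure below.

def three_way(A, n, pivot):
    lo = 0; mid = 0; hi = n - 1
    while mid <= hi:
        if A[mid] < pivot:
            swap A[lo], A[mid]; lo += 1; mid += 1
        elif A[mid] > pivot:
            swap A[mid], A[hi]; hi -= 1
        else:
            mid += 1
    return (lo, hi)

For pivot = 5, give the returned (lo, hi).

lo=0 mid=0 hi=9
11>5: swap(0,9), hi=8 ⇒ 11 12 5 10 5 10 12 5 5 11
11>5: swap(0,8), hi=7 ⇒ 5 12 5 10 5 10 12 5 11 11
5=5: mid=1
12>5: swap(1,7), hi=6 ⇒ 5 5 5 10 5 10 12 12 11 11
5=5: mid=2
5=5: mid=3
10>5: swap(3,6), hi=5 ⇒ 5 5 5 12 5 10 10 12 11 11
12>5: swap(3,5), hi=4 ⇒ 5 5 5 10 5 12 10 12 11 11
10>5: swap(3,4), hi=3 ⇒ 5 5 5 5 10 12 10 12 11 11
5=5: mid=4
done. lo=0 hi=3; A=5 5 5 5 10 12 10 12 11 11

(0, 3)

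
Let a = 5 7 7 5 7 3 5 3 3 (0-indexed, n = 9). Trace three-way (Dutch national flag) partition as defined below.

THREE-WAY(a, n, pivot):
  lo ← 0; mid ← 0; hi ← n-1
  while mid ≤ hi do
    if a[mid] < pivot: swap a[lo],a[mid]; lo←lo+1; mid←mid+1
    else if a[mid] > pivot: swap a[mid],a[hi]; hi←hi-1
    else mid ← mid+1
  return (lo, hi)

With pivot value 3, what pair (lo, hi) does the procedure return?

lo=0 mid=0 hi=8
5>3: swap(0,8), hi=7 ⇒ 3 7 7 5 7 3 5 3 5
3=3: mid=1
7>3: swap(1,7), hi=6 ⇒ 3 3 7 5 7 3 5 7 5
3=3: mid=2
7>3: swap(2,6), hi=5 ⇒ 3 3 5 5 7 3 7 7 5
5>3: swap(2,5), hi=4 ⇒ 3 3 3 5 7 5 7 7 5
3=3: mid=3
5>3: swap(3,4), hi=3 ⇒ 3 3 3 7 5 5 7 7 5
7>3: swap(3,3), hi=2 ⇒ 3 3 3 7 5 5 7 7 5
done. lo=0 hi=2; a=3 3 3 7 5 5 7 7 5

(0, 2)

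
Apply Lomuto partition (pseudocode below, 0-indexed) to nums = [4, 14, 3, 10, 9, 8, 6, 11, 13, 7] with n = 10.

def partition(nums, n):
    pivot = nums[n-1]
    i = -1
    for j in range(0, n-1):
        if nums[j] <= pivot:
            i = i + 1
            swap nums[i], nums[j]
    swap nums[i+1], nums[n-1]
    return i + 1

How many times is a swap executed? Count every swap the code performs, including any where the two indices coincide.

4

pivot = nums[9] = 7; i = -1
j=0: nums[0]=4 ≤ 7 → i=0, swap nums[0],nums[0] (no change) → [4, 14, 3, 10, 9, 8, 6, 11, 13, 7]
j=1: nums[1]=14 > 7 → no swap
j=2: nums[2]=3 ≤ 7 → i=1, swap nums[1],nums[2] → [4, 3, 14, 10, 9, 8, 6, 11, 13, 7]
j=3: nums[3]=10 > 7 → no swap
j=4: nums[4]=9 > 7 → no swap
j=5: nums[5]=8 > 7 → no swap
j=6: nums[6]=6 ≤ 7 → i=2, swap nums[2],nums[6] → [4, 3, 6, 10, 9, 8, 14, 11, 13, 7]
j=7: nums[7]=11 > 7 → no swap
j=8: nums[8]=13 > 7 → no swap
final swap nums[3],nums[9] → [4, 3, 6, 7, 9, 8, 14, 11, 13, 10]; return 3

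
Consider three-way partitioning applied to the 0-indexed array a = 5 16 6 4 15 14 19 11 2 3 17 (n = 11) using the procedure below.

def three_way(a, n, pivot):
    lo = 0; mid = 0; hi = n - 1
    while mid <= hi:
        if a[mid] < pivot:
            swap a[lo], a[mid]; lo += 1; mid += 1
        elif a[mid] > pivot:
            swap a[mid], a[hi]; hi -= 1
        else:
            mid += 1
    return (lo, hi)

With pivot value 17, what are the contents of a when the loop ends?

5 16 6 4 15 14 11 2 3 17 19

pivot = 17; lo=0, mid=0, hi=10
a[mid]=5<17: swap a[0],a[0]; lo=1,mid=1 → 5 16 6 4 15 14 19 11 2 3 17
a[mid]=16<17: swap a[1],a[1]; lo=2,mid=2 → 5 16 6 4 15 14 19 11 2 3 17
a[mid]=6<17: swap a[2],a[2]; lo=3,mid=3 → 5 16 6 4 15 14 19 11 2 3 17
a[mid]=4<17: swap a[3],a[3]; lo=4,mid=4 → 5 16 6 4 15 14 19 11 2 3 17
a[mid]=15<17: swap a[4],a[4]; lo=5,mid=5 → 5 16 6 4 15 14 19 11 2 3 17
a[mid]=14<17: swap a[5],a[5]; lo=6,mid=6 → 5 16 6 4 15 14 19 11 2 3 17
a[mid]=19>17: swap a[6],a[10]; hi=9 → 5 16 6 4 15 14 17 11 2 3 19
a[mid]=17=17: mid=7
a[mid]=11<17: swap a[6],a[7]; lo=7,mid=8 → 5 16 6 4 15 14 11 17 2 3 19
a[mid]=2<17: swap a[7],a[8]; lo=8,mid=9 → 5 16 6 4 15 14 11 2 17 3 19
a[mid]=3<17: swap a[8],a[9]; lo=9,mid=10 → 5 16 6 4 15 14 11 2 3 17 19
end: lo=9, hi=9; a = 5 16 6 4 15 14 11 2 3 17 19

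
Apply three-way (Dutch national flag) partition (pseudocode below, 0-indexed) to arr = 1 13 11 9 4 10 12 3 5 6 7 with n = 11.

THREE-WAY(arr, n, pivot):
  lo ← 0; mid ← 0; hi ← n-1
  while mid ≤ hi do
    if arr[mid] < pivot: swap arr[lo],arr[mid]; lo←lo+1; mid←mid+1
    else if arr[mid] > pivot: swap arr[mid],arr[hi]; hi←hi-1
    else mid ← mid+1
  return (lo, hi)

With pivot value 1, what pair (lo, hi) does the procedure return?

(0, 0)

pivot = 1; lo=0, mid=0, hi=10
arr[mid]=1=1: mid=1
arr[mid]=13>1: swap arr[1],arr[10]; hi=9 → 1 7 11 9 4 10 12 3 5 6 13
arr[mid]=7>1: swap arr[1],arr[9]; hi=8 → 1 6 11 9 4 10 12 3 5 7 13
arr[mid]=6>1: swap arr[1],arr[8]; hi=7 → 1 5 11 9 4 10 12 3 6 7 13
arr[mid]=5>1: swap arr[1],arr[7]; hi=6 → 1 3 11 9 4 10 12 5 6 7 13
arr[mid]=3>1: swap arr[1],arr[6]; hi=5 → 1 12 11 9 4 10 3 5 6 7 13
arr[mid]=12>1: swap arr[1],arr[5]; hi=4 → 1 10 11 9 4 12 3 5 6 7 13
arr[mid]=10>1: swap arr[1],arr[4]; hi=3 → 1 4 11 9 10 12 3 5 6 7 13
arr[mid]=4>1: swap arr[1],arr[3]; hi=2 → 1 9 11 4 10 12 3 5 6 7 13
arr[mid]=9>1: swap arr[1],arr[2]; hi=1 → 1 11 9 4 10 12 3 5 6 7 13
arr[mid]=11>1: swap arr[1],arr[1]; hi=0 → 1 11 9 4 10 12 3 5 6 7 13
end: lo=0, hi=0; arr = 1 11 9 4 10 12 3 5 6 7 13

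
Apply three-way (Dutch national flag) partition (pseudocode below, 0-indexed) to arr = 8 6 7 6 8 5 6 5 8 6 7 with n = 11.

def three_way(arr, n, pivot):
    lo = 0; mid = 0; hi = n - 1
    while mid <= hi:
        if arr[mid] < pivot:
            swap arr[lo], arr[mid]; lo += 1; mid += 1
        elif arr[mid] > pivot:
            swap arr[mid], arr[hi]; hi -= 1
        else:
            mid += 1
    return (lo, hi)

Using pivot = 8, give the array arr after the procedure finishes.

pivot = 8; lo=0, mid=0, hi=10
arr[mid]=8=8: mid=1
arr[mid]=6<8: swap arr[0],arr[1]; lo=1,mid=2 → 6 8 7 6 8 5 6 5 8 6 7
arr[mid]=7<8: swap arr[1],arr[2]; lo=2,mid=3 → 6 7 8 6 8 5 6 5 8 6 7
arr[mid]=6<8: swap arr[2],arr[3]; lo=3,mid=4 → 6 7 6 8 8 5 6 5 8 6 7
arr[mid]=8=8: mid=5
arr[mid]=5<8: swap arr[3],arr[5]; lo=4,mid=6 → 6 7 6 5 8 8 6 5 8 6 7
arr[mid]=6<8: swap arr[4],arr[6]; lo=5,mid=7 → 6 7 6 5 6 8 8 5 8 6 7
arr[mid]=5<8: swap arr[5],arr[7]; lo=6,mid=8 → 6 7 6 5 6 5 8 8 8 6 7
arr[mid]=8=8: mid=9
arr[mid]=6<8: swap arr[6],arr[9]; lo=7,mid=10 → 6 7 6 5 6 5 6 8 8 8 7
arr[mid]=7<8: swap arr[7],arr[10]; lo=8,mid=11 → 6 7 6 5 6 5 6 7 8 8 8
end: lo=8, hi=10; arr = 6 7 6 5 6 5 6 7 8 8 8

6 7 6 5 6 5 6 7 8 8 8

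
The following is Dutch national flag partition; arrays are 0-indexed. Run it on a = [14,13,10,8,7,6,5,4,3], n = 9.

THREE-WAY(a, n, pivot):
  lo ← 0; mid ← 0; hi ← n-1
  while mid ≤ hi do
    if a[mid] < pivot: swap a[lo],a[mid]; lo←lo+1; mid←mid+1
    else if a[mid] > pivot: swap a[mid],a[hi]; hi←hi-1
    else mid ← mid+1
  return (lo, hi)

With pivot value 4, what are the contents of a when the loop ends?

pivot = 4; lo=0, mid=0, hi=8
a[mid]=14>4: swap a[0],a[8]; hi=7 → [3,13,10,8,7,6,5,4,14]
a[mid]=3<4: swap a[0],a[0]; lo=1,mid=1 → [3,13,10,8,7,6,5,4,14]
a[mid]=13>4: swap a[1],a[7]; hi=6 → [3,4,10,8,7,6,5,13,14]
a[mid]=4=4: mid=2
a[mid]=10>4: swap a[2],a[6]; hi=5 → [3,4,5,8,7,6,10,13,14]
a[mid]=5>4: swap a[2],a[5]; hi=4 → [3,4,6,8,7,5,10,13,14]
a[mid]=6>4: swap a[2],a[4]; hi=3 → [3,4,7,8,6,5,10,13,14]
a[mid]=7>4: swap a[2],a[3]; hi=2 → [3,4,8,7,6,5,10,13,14]
a[mid]=8>4: swap a[2],a[2]; hi=1 → [3,4,8,7,6,5,10,13,14]
end: lo=1, hi=1; a = [3,4,8,7,6,5,10,13,14]

[3,4,8,7,6,5,10,13,14]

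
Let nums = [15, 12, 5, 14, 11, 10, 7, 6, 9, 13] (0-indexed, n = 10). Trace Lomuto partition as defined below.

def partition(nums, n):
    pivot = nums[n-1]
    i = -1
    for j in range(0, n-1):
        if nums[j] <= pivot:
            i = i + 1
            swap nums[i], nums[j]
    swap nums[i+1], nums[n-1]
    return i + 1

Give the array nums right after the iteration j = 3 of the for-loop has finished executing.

pivot = nums[9] = 13; i = -1
j=0: nums[0]=15 > 13 → no swap
j=1: nums[1]=12 ≤ 13 → i=0, swap nums[0],nums[1] → [12, 15, 5, 14, 11, 10, 7, 6, 9, 13]
j=2: nums[2]=5 ≤ 13 → i=1, swap nums[1],nums[2] → [12, 5, 15, 14, 11, 10, 7, 6, 9, 13]
j=3: nums[3]=14 > 13 → no swap
(after j=3) nums = [12, 5, 15, 14, 11, 10, 7, 6, 9, 13]

[12, 5, 15, 14, 11, 10, 7, 6, 9, 13]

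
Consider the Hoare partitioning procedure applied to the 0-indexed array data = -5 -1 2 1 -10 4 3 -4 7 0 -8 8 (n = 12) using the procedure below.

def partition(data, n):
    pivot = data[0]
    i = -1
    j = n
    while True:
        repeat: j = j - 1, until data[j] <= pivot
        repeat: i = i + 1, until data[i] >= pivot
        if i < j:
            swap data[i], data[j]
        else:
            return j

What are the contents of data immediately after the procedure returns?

-8 -10 2 1 -1 4 3 -4 7 0 -5 8

pivot = data[0] = -5; i = -1, j = 12
j→10 (data[10]=-8≤-5), i→0 (data[0]=-5≥-5); i<j, swap → -8 -1 2 1 -10 4 3 -4 7 0 -5 8
j→4 (data[4]=-10≤-5), i→1 (data[1]=-1≥-5); i<j, swap → -8 -10 2 1 -1 4 3 -4 7 0 -5 8
j→1, i→2; i≥j, return j=1. data = -8 -10 2 1 -1 4 3 -4 7 0 -5 8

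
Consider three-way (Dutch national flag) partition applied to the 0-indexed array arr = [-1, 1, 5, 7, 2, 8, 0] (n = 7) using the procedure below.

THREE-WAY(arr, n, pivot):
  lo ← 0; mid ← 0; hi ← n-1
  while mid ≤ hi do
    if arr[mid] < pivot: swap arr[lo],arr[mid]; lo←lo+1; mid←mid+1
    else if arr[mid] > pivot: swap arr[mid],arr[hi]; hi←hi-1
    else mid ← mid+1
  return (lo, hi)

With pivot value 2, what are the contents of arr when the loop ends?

[-1, 1, 0, 2, 8, 7, 5]

lo=0 mid=0 hi=6
-1<2: swap(0,0), lo=1 mid=1 ⇒ [-1, 1, 5, 7, 2, 8, 0]
1<2: swap(1,1), lo=2 mid=2 ⇒ [-1, 1, 5, 7, 2, 8, 0]
5>2: swap(2,6), hi=5 ⇒ [-1, 1, 0, 7, 2, 8, 5]
0<2: swap(2,2), lo=3 mid=3 ⇒ [-1, 1, 0, 7, 2, 8, 5]
7>2: swap(3,5), hi=4 ⇒ [-1, 1, 0, 8, 2, 7, 5]
8>2: swap(3,4), hi=3 ⇒ [-1, 1, 0, 2, 8, 7, 5]
2=2: mid=4
done. lo=3 hi=3; arr=[-1, 1, 0, 2, 8, 7, 5]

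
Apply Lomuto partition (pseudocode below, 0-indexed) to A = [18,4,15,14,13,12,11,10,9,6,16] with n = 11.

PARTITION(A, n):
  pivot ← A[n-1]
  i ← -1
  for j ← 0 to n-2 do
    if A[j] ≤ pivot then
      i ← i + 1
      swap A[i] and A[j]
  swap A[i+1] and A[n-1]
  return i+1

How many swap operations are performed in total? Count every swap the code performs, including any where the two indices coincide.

pivot = A[10] = 16; i = -1
j=0: A[0]=18 > 16 → no swap
j=1: A[1]=4 ≤ 16 → i=0, swap A[0],A[1] → [4,18,15,14,13,12,11,10,9,6,16]
j=2: A[2]=15 ≤ 16 → i=1, swap A[1],A[2] → [4,15,18,14,13,12,11,10,9,6,16]
j=3: A[3]=14 ≤ 16 → i=2, swap A[2],A[3] → [4,15,14,18,13,12,11,10,9,6,16]
j=4: A[4]=13 ≤ 16 → i=3, swap A[3],A[4] → [4,15,14,13,18,12,11,10,9,6,16]
j=5: A[5]=12 ≤ 16 → i=4, swap A[4],A[5] → [4,15,14,13,12,18,11,10,9,6,16]
j=6: A[6]=11 ≤ 16 → i=5, swap A[5],A[6] → [4,15,14,13,12,11,18,10,9,6,16]
j=7: A[7]=10 ≤ 16 → i=6, swap A[6],A[7] → [4,15,14,13,12,11,10,18,9,6,16]
j=8: A[8]=9 ≤ 16 → i=7, swap A[7],A[8] → [4,15,14,13,12,11,10,9,18,6,16]
j=9: A[9]=6 ≤ 16 → i=8, swap A[8],A[9] → [4,15,14,13,12,11,10,9,6,18,16]
final swap A[9],A[10] → [4,15,14,13,12,11,10,9,6,16,18]; return 9

10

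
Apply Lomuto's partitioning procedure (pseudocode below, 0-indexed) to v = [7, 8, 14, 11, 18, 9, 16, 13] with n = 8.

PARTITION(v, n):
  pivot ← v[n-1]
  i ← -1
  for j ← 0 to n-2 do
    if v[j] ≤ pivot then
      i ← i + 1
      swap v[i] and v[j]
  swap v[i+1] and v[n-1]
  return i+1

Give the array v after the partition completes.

pivot = v[7] = 13; i = -1
j=0: v[0]=7 ≤ 13 → i=0, swap v[0],v[0] (no change) → [7, 8, 14, 11, 18, 9, 16, 13]
j=1: v[1]=8 ≤ 13 → i=1, swap v[1],v[1] (no change) → [7, 8, 14, 11, 18, 9, 16, 13]
j=2: v[2]=14 > 13 → no swap
j=3: v[3]=11 ≤ 13 → i=2, swap v[2],v[3] → [7, 8, 11, 14, 18, 9, 16, 13]
j=4: v[4]=18 > 13 → no swap
j=5: v[5]=9 ≤ 13 → i=3, swap v[3],v[5] → [7, 8, 11, 9, 18, 14, 16, 13]
j=6: v[6]=16 > 13 → no swap
final swap v[4],v[7] → [7, 8, 11, 9, 13, 14, 16, 18]; return 4

[7, 8, 11, 9, 13, 14, 16, 18]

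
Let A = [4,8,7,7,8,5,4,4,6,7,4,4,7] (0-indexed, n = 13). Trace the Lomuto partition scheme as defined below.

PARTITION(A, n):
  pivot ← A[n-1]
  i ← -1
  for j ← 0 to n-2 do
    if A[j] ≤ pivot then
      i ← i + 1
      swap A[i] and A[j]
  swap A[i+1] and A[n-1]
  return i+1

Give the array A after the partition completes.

[4,7,7,5,4,4,6,7,4,4,7,8,8]

pivot = A[12] = 7; i = -1
j=0: A[0]=4 ≤ 7 → i=0, swap A[0],A[0] (no change) → [4,8,7,7,8,5,4,4,6,7,4,4,7]
j=1: A[1]=8 > 7 → no swap
j=2: A[2]=7 ≤ 7 → i=1, swap A[1],A[2] → [4,7,8,7,8,5,4,4,6,7,4,4,7]
j=3: A[3]=7 ≤ 7 → i=2, swap A[2],A[3] → [4,7,7,8,8,5,4,4,6,7,4,4,7]
j=4: A[4]=8 > 7 → no swap
j=5: A[5]=5 ≤ 7 → i=3, swap A[3],A[5] → [4,7,7,5,8,8,4,4,6,7,4,4,7]
j=6: A[6]=4 ≤ 7 → i=4, swap A[4],A[6] → [4,7,7,5,4,8,8,4,6,7,4,4,7]
j=7: A[7]=4 ≤ 7 → i=5, swap A[5],A[7] → [4,7,7,5,4,4,8,8,6,7,4,4,7]
j=8: A[8]=6 ≤ 7 → i=6, swap A[6],A[8] → [4,7,7,5,4,4,6,8,8,7,4,4,7]
j=9: A[9]=7 ≤ 7 → i=7, swap A[7],A[9] → [4,7,7,5,4,4,6,7,8,8,4,4,7]
j=10: A[10]=4 ≤ 7 → i=8, swap A[8],A[10] → [4,7,7,5,4,4,6,7,4,8,8,4,7]
j=11: A[11]=4 ≤ 7 → i=9, swap A[9],A[11] → [4,7,7,5,4,4,6,7,4,4,8,8,7]
final swap A[10],A[12] → [4,7,7,5,4,4,6,7,4,4,7,8,8]; return 10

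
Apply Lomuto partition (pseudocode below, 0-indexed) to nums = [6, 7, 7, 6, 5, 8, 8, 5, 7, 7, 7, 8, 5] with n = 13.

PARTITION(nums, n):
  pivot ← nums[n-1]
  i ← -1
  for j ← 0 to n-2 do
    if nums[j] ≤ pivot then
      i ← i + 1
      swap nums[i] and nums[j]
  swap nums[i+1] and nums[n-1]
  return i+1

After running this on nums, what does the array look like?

pivot = nums[12] = 5; i = -1
j=0: nums[0]=6 > 5 → no swap
j=1: nums[1]=7 > 5 → no swap
j=2: nums[2]=7 > 5 → no swap
j=3: nums[3]=6 > 5 → no swap
j=4: nums[4]=5 ≤ 5 → i=0, swap nums[0],nums[4] → [5, 7, 7, 6, 6, 8, 8, 5, 7, 7, 7, 8, 5]
j=5: nums[5]=8 > 5 → no swap
j=6: nums[6]=8 > 5 → no swap
j=7: nums[7]=5 ≤ 5 → i=1, swap nums[1],nums[7] → [5, 5, 7, 6, 6, 8, 8, 7, 7, 7, 7, 8, 5]
j=8: nums[8]=7 > 5 → no swap
j=9: nums[9]=7 > 5 → no swap
j=10: nums[10]=7 > 5 → no swap
j=11: nums[11]=8 > 5 → no swap
final swap nums[2],nums[12] → [5, 5, 5, 6, 6, 8, 8, 7, 7, 7, 7, 8, 7]; return 2

[5, 5, 5, 6, 6, 8, 8, 7, 7, 7, 7, 8, 7]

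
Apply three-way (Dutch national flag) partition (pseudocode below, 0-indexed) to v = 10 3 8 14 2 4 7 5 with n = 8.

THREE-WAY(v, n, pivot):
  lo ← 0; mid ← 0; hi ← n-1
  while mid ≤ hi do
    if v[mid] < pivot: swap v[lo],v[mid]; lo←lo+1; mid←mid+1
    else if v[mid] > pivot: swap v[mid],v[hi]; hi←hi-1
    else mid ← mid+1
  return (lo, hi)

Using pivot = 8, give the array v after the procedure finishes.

lo=0 mid=0 hi=7
10>8: swap(0,7), hi=6 ⇒ 5 3 8 14 2 4 7 10
5<8: swap(0,0), lo=1 mid=1 ⇒ 5 3 8 14 2 4 7 10
3<8: swap(1,1), lo=2 mid=2 ⇒ 5 3 8 14 2 4 7 10
8=8: mid=3
14>8: swap(3,6), hi=5 ⇒ 5 3 8 7 2 4 14 10
7<8: swap(2,3), lo=3 mid=4 ⇒ 5 3 7 8 2 4 14 10
2<8: swap(3,4), lo=4 mid=5 ⇒ 5 3 7 2 8 4 14 10
4<8: swap(4,5), lo=5 mid=6 ⇒ 5 3 7 2 4 8 14 10
done. lo=5 hi=5; v=5 3 7 2 4 8 14 10

5 3 7 2 4 8 14 10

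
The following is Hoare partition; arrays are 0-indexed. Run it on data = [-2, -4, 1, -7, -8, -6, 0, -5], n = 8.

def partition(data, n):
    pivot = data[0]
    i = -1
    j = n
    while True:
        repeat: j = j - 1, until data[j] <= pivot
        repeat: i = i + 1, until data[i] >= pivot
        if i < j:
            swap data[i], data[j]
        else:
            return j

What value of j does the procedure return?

pivot=-2
j stops at 7 (-5), i stops at 0 (-2); swap ⇒ [-5, -4, 1, -7, -8, -6, 0, -2]
j stops at 5 (-6), i stops at 2 (1); swap ⇒ [-5, -4, -6, -7, -8, 1, 0, -2]
j stops at 4, i stops at 5; i≥j ⇒ return 4. data=[-5, -4, -6, -7, -8, 1, 0, -2]

4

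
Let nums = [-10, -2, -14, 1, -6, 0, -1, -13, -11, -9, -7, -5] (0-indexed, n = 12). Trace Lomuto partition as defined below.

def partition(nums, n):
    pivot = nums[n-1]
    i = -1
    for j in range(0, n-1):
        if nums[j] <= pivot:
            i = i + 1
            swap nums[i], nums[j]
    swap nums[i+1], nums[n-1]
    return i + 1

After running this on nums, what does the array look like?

pivot = nums[11] = -5; i = -1
j=0: nums[0]=-10 ≤ -5 → i=0, swap nums[0],nums[0] (no change) → [-10, -2, -14, 1, -6, 0, -1, -13, -11, -9, -7, -5]
j=1: nums[1]=-2 > -5 → no swap
j=2: nums[2]=-14 ≤ -5 → i=1, swap nums[1],nums[2] → [-10, -14, -2, 1, -6, 0, -1, -13, -11, -9, -7, -5]
j=3: nums[3]=1 > -5 → no swap
j=4: nums[4]=-6 ≤ -5 → i=2, swap nums[2],nums[4] → [-10, -14, -6, 1, -2, 0, -1, -13, -11, -9, -7, -5]
j=5: nums[5]=0 > -5 → no swap
j=6: nums[6]=-1 > -5 → no swap
j=7: nums[7]=-13 ≤ -5 → i=3, swap nums[3],nums[7] → [-10, -14, -6, -13, -2, 0, -1, 1, -11, -9, -7, -5]
j=8: nums[8]=-11 ≤ -5 → i=4, swap nums[4],nums[8] → [-10, -14, -6, -13, -11, 0, -1, 1, -2, -9, -7, -5]
j=9: nums[9]=-9 ≤ -5 → i=5, swap nums[5],nums[9] → [-10, -14, -6, -13, -11, -9, -1, 1, -2, 0, -7, -5]
j=10: nums[10]=-7 ≤ -5 → i=6, swap nums[6],nums[10] → [-10, -14, -6, -13, -11, -9, -7, 1, -2, 0, -1, -5]
final swap nums[7],nums[11] → [-10, -14, -6, -13, -11, -9, -7, -5, -2, 0, -1, 1]; return 7

[-10, -14, -6, -13, -11, -9, -7, -5, -2, 0, -1, 1]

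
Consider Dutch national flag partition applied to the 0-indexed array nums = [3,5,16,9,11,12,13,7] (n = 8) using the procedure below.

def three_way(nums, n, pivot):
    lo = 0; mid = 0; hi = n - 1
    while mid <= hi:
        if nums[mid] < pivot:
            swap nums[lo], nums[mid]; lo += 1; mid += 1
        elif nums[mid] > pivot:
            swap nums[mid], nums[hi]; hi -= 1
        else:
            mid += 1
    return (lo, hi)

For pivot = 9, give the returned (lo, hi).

pivot = 9; lo=0, mid=0, hi=7
nums[mid]=3<9: swap nums[0],nums[0]; lo=1,mid=1 → [3,5,16,9,11,12,13,7]
nums[mid]=5<9: swap nums[1],nums[1]; lo=2,mid=2 → [3,5,16,9,11,12,13,7]
nums[mid]=16>9: swap nums[2],nums[7]; hi=6 → [3,5,7,9,11,12,13,16]
nums[mid]=7<9: swap nums[2],nums[2]; lo=3,mid=3 → [3,5,7,9,11,12,13,16]
nums[mid]=9=9: mid=4
nums[mid]=11>9: swap nums[4],nums[6]; hi=5 → [3,5,7,9,13,12,11,16]
nums[mid]=13>9: swap nums[4],nums[5]; hi=4 → [3,5,7,9,12,13,11,16]
nums[mid]=12>9: swap nums[4],nums[4]; hi=3 → [3,5,7,9,12,13,11,16]
end: lo=3, hi=3; nums = [3,5,7,9,12,13,11,16]

(3, 3)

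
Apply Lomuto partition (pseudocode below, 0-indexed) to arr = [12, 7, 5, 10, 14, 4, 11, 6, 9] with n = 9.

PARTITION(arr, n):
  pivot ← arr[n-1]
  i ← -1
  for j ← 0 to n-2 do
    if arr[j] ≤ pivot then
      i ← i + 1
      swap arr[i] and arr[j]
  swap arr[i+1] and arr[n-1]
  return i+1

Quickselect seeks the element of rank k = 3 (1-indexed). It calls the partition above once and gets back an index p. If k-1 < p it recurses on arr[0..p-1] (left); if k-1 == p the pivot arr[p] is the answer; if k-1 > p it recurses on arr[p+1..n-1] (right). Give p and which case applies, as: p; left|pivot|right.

4; left

pivot=9, i=-1
j=0: 12>9, skip
j=1: 7≤9, i=0, swap(0,1) ⇒ [7, 12, 5, 10, 14, 4, 11, 6, 9]
j=2: 5≤9, i=1, swap(1,2) ⇒ [7, 5, 12, 10, 14, 4, 11, 6, 9]
j=3: 10>9, skip
j=4: 14>9, skip
j=5: 4≤9, i=2, swap(2,5) ⇒ [7, 5, 4, 10, 14, 12, 11, 6, 9]
j=6: 11>9, skip
j=7: 6≤9, i=3, swap(3,7) ⇒ [7, 5, 4, 6, 14, 12, 11, 10, 9]
swap(4,8) ⇒ [7, 5, 4, 6, 9, 12, 11, 10, 14]; return 4
p = 4; k-1 = 2 < 4 ⇒ left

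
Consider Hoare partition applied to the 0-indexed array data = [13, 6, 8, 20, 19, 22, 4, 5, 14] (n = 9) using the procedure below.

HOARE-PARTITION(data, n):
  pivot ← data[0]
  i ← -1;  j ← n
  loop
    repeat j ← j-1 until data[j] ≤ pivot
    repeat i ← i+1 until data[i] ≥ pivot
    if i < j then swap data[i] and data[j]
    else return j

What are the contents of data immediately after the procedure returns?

pivot=13
j stops at 7 (5), i stops at 0 (13); swap ⇒ [5, 6, 8, 20, 19, 22, 4, 13, 14]
j stops at 6 (4), i stops at 3 (20); swap ⇒ [5, 6, 8, 4, 19, 22, 20, 13, 14]
j stops at 3, i stops at 4; i≥j ⇒ return 3. data=[5, 6, 8, 4, 19, 22, 20, 13, 14]

[5, 6, 8, 4, 19, 22, 20, 13, 14]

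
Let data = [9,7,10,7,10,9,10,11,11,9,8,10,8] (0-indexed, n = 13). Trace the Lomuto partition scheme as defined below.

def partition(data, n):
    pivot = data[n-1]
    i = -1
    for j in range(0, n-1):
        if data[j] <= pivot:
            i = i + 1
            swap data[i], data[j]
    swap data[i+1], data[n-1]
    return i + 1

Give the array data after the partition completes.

pivot=8, i=-1
j=0: 9>8, skip
j=1: 7≤8, i=0, swap(0,1) ⇒ [7,9,10,7,10,9,10,11,11,9,8,10,8]
j=2: 10>8, skip
j=3: 7≤8, i=1, swap(1,3) ⇒ [7,7,10,9,10,9,10,11,11,9,8,10,8]
j=4: 10>8, skip
j=5: 9>8, skip
j=6: 10>8, skip
j=7: 11>8, skip
j=8: 11>8, skip
j=9: 9>8, skip
j=10: 8≤8, i=2, swap(2,10) ⇒ [7,7,8,9,10,9,10,11,11,9,10,10,8]
j=11: 10>8, skip
swap(3,12) ⇒ [7,7,8,8,10,9,10,11,11,9,10,10,9]; return 3

[7,7,8,8,10,9,10,11,11,9,10,10,9]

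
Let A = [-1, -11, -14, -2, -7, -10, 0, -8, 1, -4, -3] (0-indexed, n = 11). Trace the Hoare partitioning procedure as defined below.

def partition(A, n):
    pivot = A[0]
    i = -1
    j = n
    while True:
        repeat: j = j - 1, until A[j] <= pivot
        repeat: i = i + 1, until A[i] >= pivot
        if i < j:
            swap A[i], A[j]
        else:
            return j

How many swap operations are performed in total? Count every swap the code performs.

2

pivot=-1
j stops at 10 (-3), i stops at 0 (-1); swap ⇒ [-3, -11, -14, -2, -7, -10, 0, -8, 1, -4, -1]
j stops at 9 (-4), i stops at 6 (0); swap ⇒ [-3, -11, -14, -2, -7, -10, -4, -8, 1, 0, -1]
j stops at 7, i stops at 8; i≥j ⇒ return 7. A=[-3, -11, -14, -2, -7, -10, -4, -8, 1, 0, -1]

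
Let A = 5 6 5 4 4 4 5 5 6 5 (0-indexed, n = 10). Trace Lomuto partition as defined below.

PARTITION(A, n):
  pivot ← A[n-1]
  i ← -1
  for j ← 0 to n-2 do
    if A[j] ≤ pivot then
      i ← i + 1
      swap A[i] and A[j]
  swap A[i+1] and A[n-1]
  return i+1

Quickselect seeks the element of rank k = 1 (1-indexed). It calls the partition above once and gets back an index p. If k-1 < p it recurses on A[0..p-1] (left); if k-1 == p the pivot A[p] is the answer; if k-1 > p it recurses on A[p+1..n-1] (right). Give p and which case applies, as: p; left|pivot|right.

7; left

pivot=5, i=-1
j=0: 5≤5, i=0, swap(0,0) ⇒ 5 6 5 4 4 4 5 5 6 5
j=1: 6>5, skip
j=2: 5≤5, i=1, swap(1,2) ⇒ 5 5 6 4 4 4 5 5 6 5
j=3: 4≤5, i=2, swap(2,3) ⇒ 5 5 4 6 4 4 5 5 6 5
j=4: 4≤5, i=3, swap(3,4) ⇒ 5 5 4 4 6 4 5 5 6 5
j=5: 4≤5, i=4, swap(4,5) ⇒ 5 5 4 4 4 6 5 5 6 5
j=6: 5≤5, i=5, swap(5,6) ⇒ 5 5 4 4 4 5 6 5 6 5
j=7: 5≤5, i=6, swap(6,7) ⇒ 5 5 4 4 4 5 5 6 6 5
j=8: 6>5, skip
swap(7,9) ⇒ 5 5 4 4 4 5 5 5 6 6; return 7
p = 7; k-1 = 0 < 7 ⇒ left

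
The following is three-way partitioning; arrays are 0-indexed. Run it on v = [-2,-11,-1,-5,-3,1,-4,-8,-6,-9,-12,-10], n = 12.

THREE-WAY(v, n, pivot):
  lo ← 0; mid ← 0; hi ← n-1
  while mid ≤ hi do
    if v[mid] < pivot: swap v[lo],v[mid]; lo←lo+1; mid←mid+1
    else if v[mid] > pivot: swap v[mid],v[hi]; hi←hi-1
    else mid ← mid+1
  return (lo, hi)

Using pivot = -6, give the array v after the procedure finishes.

[-10,-11,-12,-9,-8,-6,-4,1,-3,-5,-1,-2]

lo=0 mid=0 hi=11
-2>-6: swap(0,11), hi=10 ⇒ [-10,-11,-1,-5,-3,1,-4,-8,-6,-9,-12,-2]
-10<-6: swap(0,0), lo=1 mid=1 ⇒ [-10,-11,-1,-5,-3,1,-4,-8,-6,-9,-12,-2]
-11<-6: swap(1,1), lo=2 mid=2 ⇒ [-10,-11,-1,-5,-3,1,-4,-8,-6,-9,-12,-2]
-1>-6: swap(2,10), hi=9 ⇒ [-10,-11,-12,-5,-3,1,-4,-8,-6,-9,-1,-2]
-12<-6: swap(2,2), lo=3 mid=3 ⇒ [-10,-11,-12,-5,-3,1,-4,-8,-6,-9,-1,-2]
-5>-6: swap(3,9), hi=8 ⇒ [-10,-11,-12,-9,-3,1,-4,-8,-6,-5,-1,-2]
-9<-6: swap(3,3), lo=4 mid=4 ⇒ [-10,-11,-12,-9,-3,1,-4,-8,-6,-5,-1,-2]
-3>-6: swap(4,8), hi=7 ⇒ [-10,-11,-12,-9,-6,1,-4,-8,-3,-5,-1,-2]
-6=-6: mid=5
1>-6: swap(5,7), hi=6 ⇒ [-10,-11,-12,-9,-6,-8,-4,1,-3,-5,-1,-2]
-8<-6: swap(4,5), lo=5 mid=6 ⇒ [-10,-11,-12,-9,-8,-6,-4,1,-3,-5,-1,-2]
-4>-6: swap(6,6), hi=5 ⇒ [-10,-11,-12,-9,-8,-6,-4,1,-3,-5,-1,-2]
done. lo=5 hi=5; v=[-10,-11,-12,-9,-8,-6,-4,1,-3,-5,-1,-2]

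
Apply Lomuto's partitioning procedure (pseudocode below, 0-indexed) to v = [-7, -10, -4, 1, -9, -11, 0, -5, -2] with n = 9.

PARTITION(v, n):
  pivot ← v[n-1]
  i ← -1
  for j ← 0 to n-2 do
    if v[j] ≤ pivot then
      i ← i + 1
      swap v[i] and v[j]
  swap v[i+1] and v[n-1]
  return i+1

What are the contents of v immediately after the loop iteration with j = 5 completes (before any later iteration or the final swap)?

pivot=-2, i=-1
j=0: -7≤-2, i=0, swap(0,0) ⇒ [-7, -10, -4, 1, -9, -11, 0, -5, -2]
j=1: -10≤-2, i=1, swap(1,1) ⇒ [-7, -10, -4, 1, -9, -11, 0, -5, -2]
j=2: -4≤-2, i=2, swap(2,2) ⇒ [-7, -10, -4, 1, -9, -11, 0, -5, -2]
j=3: 1>-2, skip
j=4: -9≤-2, i=3, swap(3,4) ⇒ [-7, -10, -4, -9, 1, -11, 0, -5, -2]
j=5: -11≤-2, i=4, swap(4,5) ⇒ [-7, -10, -4, -9, -11, 1, 0, -5, -2]
(after j=5) v = [-7, -10, -4, -9, -11, 1, 0, -5, -2]

[-7, -10, -4, -9, -11, 1, 0, -5, -2]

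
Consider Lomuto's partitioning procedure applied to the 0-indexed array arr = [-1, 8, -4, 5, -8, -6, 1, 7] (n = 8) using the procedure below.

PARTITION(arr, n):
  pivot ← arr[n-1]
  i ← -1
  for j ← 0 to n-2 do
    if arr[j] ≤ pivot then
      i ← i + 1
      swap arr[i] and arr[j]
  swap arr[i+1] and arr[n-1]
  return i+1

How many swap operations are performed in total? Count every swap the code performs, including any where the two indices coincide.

7

pivot=7, i=-1
j=0: -1≤7, i=0, swap(0,0) ⇒ [-1, 8, -4, 5, -8, -6, 1, 7]
j=1: 8>7, skip
j=2: -4≤7, i=1, swap(1,2) ⇒ [-1, -4, 8, 5, -8, -6, 1, 7]
j=3: 5≤7, i=2, swap(2,3) ⇒ [-1, -4, 5, 8, -8, -6, 1, 7]
j=4: -8≤7, i=3, swap(3,4) ⇒ [-1, -4, 5, -8, 8, -6, 1, 7]
j=5: -6≤7, i=4, swap(4,5) ⇒ [-1, -4, 5, -8, -6, 8, 1, 7]
j=6: 1≤7, i=5, swap(5,6) ⇒ [-1, -4, 5, -8, -6, 1, 8, 7]
swap(6,7) ⇒ [-1, -4, 5, -8, -6, 1, 7, 8]; return 6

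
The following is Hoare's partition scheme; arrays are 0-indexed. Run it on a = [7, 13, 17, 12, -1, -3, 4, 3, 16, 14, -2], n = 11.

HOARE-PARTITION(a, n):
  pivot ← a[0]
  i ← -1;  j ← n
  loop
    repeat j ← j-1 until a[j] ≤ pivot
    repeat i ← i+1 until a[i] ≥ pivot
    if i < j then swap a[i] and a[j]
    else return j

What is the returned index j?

pivot=7
j stops at 10 (-2), i stops at 0 (7); swap ⇒ [-2, 13, 17, 12, -1, -3, 4, 3, 16, 14, 7]
j stops at 7 (3), i stops at 1 (13); swap ⇒ [-2, 3, 17, 12, -1, -3, 4, 13, 16, 14, 7]
j stops at 6 (4), i stops at 2 (17); swap ⇒ [-2, 3, 4, 12, -1, -3, 17, 13, 16, 14, 7]
j stops at 5 (-3), i stops at 3 (12); swap ⇒ [-2, 3, 4, -3, -1, 12, 17, 13, 16, 14, 7]
j stops at 4, i stops at 5; i≥j ⇒ return 4. a=[-2, 3, 4, -3, -1, 12, 17, 13, 16, 14, 7]

4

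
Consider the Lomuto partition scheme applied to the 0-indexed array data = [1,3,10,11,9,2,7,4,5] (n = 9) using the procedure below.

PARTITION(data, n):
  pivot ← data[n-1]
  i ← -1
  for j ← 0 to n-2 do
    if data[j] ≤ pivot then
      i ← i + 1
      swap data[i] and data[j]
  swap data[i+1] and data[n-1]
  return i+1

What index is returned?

pivot = data[8] = 5; i = -1
j=0: data[0]=1 ≤ 5 → i=0, swap data[0],data[0] (no change) → [1,3,10,11,9,2,7,4,5]
j=1: data[1]=3 ≤ 5 → i=1, swap data[1],data[1] (no change) → [1,3,10,11,9,2,7,4,5]
j=2: data[2]=10 > 5 → no swap
j=3: data[3]=11 > 5 → no swap
j=4: data[4]=9 > 5 → no swap
j=5: data[5]=2 ≤ 5 → i=2, swap data[2],data[5] → [1,3,2,11,9,10,7,4,5]
j=6: data[6]=7 > 5 → no swap
j=7: data[7]=4 ≤ 5 → i=3, swap data[3],data[7] → [1,3,2,4,9,10,7,11,5]
final swap data[4],data[8] → [1,3,2,4,5,10,7,11,9]; return 4

4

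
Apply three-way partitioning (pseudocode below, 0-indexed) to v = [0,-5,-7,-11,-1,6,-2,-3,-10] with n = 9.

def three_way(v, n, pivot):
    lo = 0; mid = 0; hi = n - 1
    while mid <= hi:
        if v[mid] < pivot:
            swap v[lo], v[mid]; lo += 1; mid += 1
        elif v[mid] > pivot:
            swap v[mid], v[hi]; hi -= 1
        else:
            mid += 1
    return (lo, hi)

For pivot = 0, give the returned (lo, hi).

lo=0 mid=0 hi=8
0=0: mid=1
-5<0: swap(0,1), lo=1 mid=2 ⇒ [-5,0,-7,-11,-1,6,-2,-3,-10]
-7<0: swap(1,2), lo=2 mid=3 ⇒ [-5,-7,0,-11,-1,6,-2,-3,-10]
-11<0: swap(2,3), lo=3 mid=4 ⇒ [-5,-7,-11,0,-1,6,-2,-3,-10]
-1<0: swap(3,4), lo=4 mid=5 ⇒ [-5,-7,-11,-1,0,6,-2,-3,-10]
6>0: swap(5,8), hi=7 ⇒ [-5,-7,-11,-1,0,-10,-2,-3,6]
-10<0: swap(4,5), lo=5 mid=6 ⇒ [-5,-7,-11,-1,-10,0,-2,-3,6]
-2<0: swap(5,6), lo=6 mid=7 ⇒ [-5,-7,-11,-1,-10,-2,0,-3,6]
-3<0: swap(6,7), lo=7 mid=8 ⇒ [-5,-7,-11,-1,-10,-2,-3,0,6]
done. lo=7 hi=7; v=[-5,-7,-11,-1,-10,-2,-3,0,6]

(7, 7)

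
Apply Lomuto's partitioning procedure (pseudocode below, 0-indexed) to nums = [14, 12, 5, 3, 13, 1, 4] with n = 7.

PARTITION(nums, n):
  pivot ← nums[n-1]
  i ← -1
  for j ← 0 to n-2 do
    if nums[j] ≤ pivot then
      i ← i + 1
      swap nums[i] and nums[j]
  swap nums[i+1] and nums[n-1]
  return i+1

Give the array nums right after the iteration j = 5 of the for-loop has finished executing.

[3, 1, 5, 14, 13, 12, 4]

pivot = nums[6] = 4; i = -1
j=0: nums[0]=14 > 4 → no swap
j=1: nums[1]=12 > 4 → no swap
j=2: nums[2]=5 > 4 → no swap
j=3: nums[3]=3 ≤ 4 → i=0, swap nums[0],nums[3] → [3, 12, 5, 14, 13, 1, 4]
j=4: nums[4]=13 > 4 → no swap
j=5: nums[5]=1 ≤ 4 → i=1, swap nums[1],nums[5] → [3, 1, 5, 14, 13, 12, 4]
(after j=5) nums = [3, 1, 5, 14, 13, 12, 4]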